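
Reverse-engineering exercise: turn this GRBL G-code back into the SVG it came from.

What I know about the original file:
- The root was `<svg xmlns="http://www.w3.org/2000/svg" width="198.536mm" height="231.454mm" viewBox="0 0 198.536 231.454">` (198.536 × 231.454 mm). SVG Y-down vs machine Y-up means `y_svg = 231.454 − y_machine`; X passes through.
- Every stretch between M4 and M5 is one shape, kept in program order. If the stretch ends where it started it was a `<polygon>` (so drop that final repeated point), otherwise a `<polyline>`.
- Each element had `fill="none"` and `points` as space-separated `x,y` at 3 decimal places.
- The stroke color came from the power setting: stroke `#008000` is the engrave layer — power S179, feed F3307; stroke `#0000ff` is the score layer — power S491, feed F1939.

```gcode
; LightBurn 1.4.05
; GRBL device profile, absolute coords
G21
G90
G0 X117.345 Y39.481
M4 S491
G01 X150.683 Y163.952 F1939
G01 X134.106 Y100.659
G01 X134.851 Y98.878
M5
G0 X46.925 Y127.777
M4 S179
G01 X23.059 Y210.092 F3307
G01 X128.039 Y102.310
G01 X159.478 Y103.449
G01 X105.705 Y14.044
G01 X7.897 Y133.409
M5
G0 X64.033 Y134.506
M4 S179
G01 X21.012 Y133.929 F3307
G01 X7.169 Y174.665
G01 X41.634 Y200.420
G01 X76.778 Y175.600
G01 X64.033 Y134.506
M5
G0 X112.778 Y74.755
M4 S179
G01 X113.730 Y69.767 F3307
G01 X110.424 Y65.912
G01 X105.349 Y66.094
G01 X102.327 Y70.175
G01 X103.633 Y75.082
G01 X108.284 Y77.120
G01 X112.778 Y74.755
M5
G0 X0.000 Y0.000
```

<svg xmlns="http://www.w3.org/2000/svg" width="198.536mm" height="231.454mm" viewBox="0 0 198.536 231.454">
  <polyline points="117.345,191.973 150.683,67.502 134.106,130.795 134.851,132.576" fill="none" stroke="#0000ff"/>
  <polyline points="46.925,103.677 23.059,21.362 128.039,129.144 159.478,128.005 105.705,217.410 7.897,98.045" fill="none" stroke="#008000"/>
  <polygon points="64.033,96.948 21.012,97.525 7.169,56.789 41.634,31.034 76.778,55.854" fill="none" stroke="#008000"/>
  <polygon points="112.778,156.699 113.730,161.687 110.424,165.542 105.349,165.360 102.327,161.279 103.633,156.372 108.284,154.334" fill="none" stroke="#008000"/>
</svg>

y_svg = 231.454 − y_m.

[1] S491→`#0000ff` (score); open run; points: 117.345,191.973 150.683,67.502 134.106,130.795 134.851,132.576

[2] S179→`#008000` (engrave); open run; points: 46.925,103.677 23.059,21.362 128.039,129.144 159.478,128.005 105.705,217.410 7.897,98.045

[3] S179→`#008000` (engrave); closed run; points: 64.033,96.948 21.012,97.525 7.169,56.789 41.634,31.034 76.778,55.854

[4] S179→`#008000` (engrave); closed run; points: 112.778,156.699 113.730,161.687 110.424,165.542 105.349,165.360 102.327,161.279 103.633,156.372 108.284,154.334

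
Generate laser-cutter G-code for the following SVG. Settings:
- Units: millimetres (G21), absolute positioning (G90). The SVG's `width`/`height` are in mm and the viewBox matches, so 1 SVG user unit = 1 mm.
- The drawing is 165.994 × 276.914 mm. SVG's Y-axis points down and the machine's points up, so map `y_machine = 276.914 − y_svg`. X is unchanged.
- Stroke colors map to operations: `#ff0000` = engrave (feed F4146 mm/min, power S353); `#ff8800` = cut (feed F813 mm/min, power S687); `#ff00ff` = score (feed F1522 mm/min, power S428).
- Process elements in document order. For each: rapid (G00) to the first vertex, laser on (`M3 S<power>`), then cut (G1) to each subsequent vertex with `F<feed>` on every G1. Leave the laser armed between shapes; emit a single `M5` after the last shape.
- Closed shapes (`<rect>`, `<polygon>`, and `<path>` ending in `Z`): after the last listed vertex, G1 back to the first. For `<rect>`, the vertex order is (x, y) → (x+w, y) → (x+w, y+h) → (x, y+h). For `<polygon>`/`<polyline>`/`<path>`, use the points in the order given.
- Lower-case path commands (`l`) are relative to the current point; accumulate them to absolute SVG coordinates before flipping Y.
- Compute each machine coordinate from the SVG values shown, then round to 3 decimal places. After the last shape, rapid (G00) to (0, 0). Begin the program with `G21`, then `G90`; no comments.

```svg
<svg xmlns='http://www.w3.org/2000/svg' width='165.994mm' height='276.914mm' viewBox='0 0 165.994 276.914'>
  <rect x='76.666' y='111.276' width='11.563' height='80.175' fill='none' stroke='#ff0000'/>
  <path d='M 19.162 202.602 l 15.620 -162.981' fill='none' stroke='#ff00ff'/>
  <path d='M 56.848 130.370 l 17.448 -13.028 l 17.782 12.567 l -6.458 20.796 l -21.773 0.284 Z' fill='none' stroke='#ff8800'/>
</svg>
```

G21
G90
G00 X76.666 Y165.638
M3 S353
G1 X88.229 Y165.638 F4146
G1 X88.229 Y85.463 F4146
G1 X76.666 Y85.463 F4146
G1 X76.666 Y165.638 F4146
G00 X19.162 Y74.312
M3 S428
G1 X34.782 Y237.293 F1522
G00 X56.848 Y146.544
M3 S687
G1 X74.296 Y159.572 F813
G1 X92.078 Y147.005 F813
G1 X85.620 Y126.209 F813
G1 X63.847 Y125.925 F813
G1 X56.848 Y146.544 F813
M5
G00 X0.000 Y0.000

Since the viewBox matches the mm dimensions, user units are millimetres directly. The only transform is the Y-flip y_m = 276.914 − y_svg.

Shape 1 is a rectangle drawn with `<rect>`. Its stroke #ff0000 means engrave at S353, F4146. After flipping Y the toolpath is (76.666,165.638) → (88.229,165.638) → (88.229,85.463) → (76.666,85.463) → (76.666,165.638), returning to the start.

Shape 2 is a line segment drawn with `<path>`. Its stroke #ff00ff means score at S428, F1522. After flipping Y the toolpath is (19.162,74.312) → (34.782,237.293).

Shape 3 is a regular polygon drawn with `<path>`. Its stroke #ff8800 means cut at S687, F813. After flipping Y the toolpath is (56.848,146.544) → (74.296,159.572) → (92.078,147.005) → (85.620,126.209) → (63.847,125.925) → (56.848,146.544), returning to the start.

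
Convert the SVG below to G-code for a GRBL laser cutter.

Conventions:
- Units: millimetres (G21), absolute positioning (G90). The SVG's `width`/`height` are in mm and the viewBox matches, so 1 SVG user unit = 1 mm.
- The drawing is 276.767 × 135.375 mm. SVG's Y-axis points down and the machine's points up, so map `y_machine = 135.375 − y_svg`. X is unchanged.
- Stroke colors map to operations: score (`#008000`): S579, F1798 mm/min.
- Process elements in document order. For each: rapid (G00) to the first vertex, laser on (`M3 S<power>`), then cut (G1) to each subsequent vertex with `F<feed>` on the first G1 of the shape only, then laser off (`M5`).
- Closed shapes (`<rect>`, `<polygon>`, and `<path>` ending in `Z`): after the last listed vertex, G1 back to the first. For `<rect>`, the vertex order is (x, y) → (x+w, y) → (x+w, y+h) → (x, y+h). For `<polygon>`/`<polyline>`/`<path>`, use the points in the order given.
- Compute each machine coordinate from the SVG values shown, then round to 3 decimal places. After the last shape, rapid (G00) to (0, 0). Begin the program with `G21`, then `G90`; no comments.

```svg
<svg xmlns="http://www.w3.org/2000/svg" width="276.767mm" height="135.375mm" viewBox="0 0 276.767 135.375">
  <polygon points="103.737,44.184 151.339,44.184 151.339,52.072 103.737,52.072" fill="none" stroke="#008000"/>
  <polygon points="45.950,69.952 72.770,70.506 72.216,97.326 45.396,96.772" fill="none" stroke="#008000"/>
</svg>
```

G21
G90
G00 X103.737 Y91.191
M3 S579
G1 X151.339 Y91.191 F1798
G1 X151.339 Y83.303
G1 X103.737 Y83.303
G1 X103.737 Y91.191
M5
G00 X45.950 Y65.423
M3 S579
G1 X72.770 Y64.869 F1798
G1 X72.216 Y38.049
G1 X45.396 Y38.603
G1 X45.950 Y65.423
M5
G00 X0.000 Y0.000

Since the viewBox matches the mm dimensions, user units are millimetres directly. The only transform is the Y-flip y_m = 135.375 − y_svg.

Shape 1 is a rectangle drawn with `<polygon>`. Its stroke #008000 means score at S579, F1798. After flipping Y the toolpath is (103.737,91.191) → (151.339,91.191) → (151.339,83.303) → (103.737,83.303) → (103.737,91.191), returning to the start.

Shape 2 is a regular polygon drawn with `<polygon>`. Its stroke #008000 means score at S579, F1798. After flipping Y the toolpath is (45.950,65.423) → (72.770,64.869) → (72.216,38.049) → (45.396,38.603) → (45.950,65.423), returning to the start.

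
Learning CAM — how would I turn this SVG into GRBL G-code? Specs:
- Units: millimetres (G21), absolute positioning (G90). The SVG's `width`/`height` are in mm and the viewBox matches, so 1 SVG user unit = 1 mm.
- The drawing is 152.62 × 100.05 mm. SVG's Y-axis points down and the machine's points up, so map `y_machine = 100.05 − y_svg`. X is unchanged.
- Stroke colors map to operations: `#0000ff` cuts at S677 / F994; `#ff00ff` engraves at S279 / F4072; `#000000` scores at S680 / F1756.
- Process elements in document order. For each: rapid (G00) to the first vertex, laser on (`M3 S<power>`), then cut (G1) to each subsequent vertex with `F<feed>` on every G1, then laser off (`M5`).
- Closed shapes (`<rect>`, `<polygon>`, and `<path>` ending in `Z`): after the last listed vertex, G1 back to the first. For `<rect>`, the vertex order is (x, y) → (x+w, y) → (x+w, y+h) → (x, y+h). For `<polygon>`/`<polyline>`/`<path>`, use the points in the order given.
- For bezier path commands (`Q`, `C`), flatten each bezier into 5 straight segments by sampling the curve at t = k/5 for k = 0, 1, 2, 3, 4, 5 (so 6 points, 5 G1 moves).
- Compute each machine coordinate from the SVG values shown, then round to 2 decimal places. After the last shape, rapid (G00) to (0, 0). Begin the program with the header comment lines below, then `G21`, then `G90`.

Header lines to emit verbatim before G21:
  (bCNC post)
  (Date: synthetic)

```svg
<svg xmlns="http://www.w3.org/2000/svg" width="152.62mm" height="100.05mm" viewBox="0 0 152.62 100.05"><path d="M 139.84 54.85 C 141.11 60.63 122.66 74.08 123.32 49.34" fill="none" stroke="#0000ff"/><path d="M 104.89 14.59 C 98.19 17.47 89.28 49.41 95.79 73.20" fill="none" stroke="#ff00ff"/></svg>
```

viewBox `0 0 152.62 100.05` with mm width/height → 1 unit = 1 mm. Flip: y_m = 100.05 − y_svg.

**Shape 1** — `<path>` cubic bezier, stroke `#0000ff` → cut (S677, F994). Control points (SVG): P0=(139.84,54.85), P1=(141.11,60.63), P2=(122.66,74.08), P3=(123.32,49.34); sampled at t=k/5. Machine vertices: (139.84,45.20) → (138.55,41.18) → (134.38,37.52) → (129.22,36.42) → (124.91,40.08) → (123.32,50.71). Open path.

**Shape 2** — `<path>` cubic bezier, stroke `#ff00ff` → engrave (S279, F4072). Control points (SVG): P0=(104.89,14.59), P1=(98.19,17.47), P2=(89.28,49.41), P3=(95.79,73.20); sampled at t=k/5. Machine vertices: (104.89,85.46) → (100.75,80.54) → (96.92,70.44) → (94.25,56.93) → (93.59,41.80) → (95.79,26.85). Open path.

(bCNC post)
(Date: synthetic)
G21
G90
G00 X139.84 Y45.20
M3 S677
G1 X138.55 Y41.18 F994
G1 X134.38 Y37.52 F994
G1 X129.22 Y36.42 F994
G1 X124.91 Y40.08 F994
G1 X123.32 Y50.71 F994
M5
G00 X104.89 Y85.46
M3 S279
G1 X100.75 Y80.54 F4072
G1 X96.92 Y70.44 F4072
G1 X94.25 Y56.93 F4072
G1 X93.59 Y41.80 F4072
G1 X95.79 Y26.85 F4072
M5
G00 X0.00 Y0.00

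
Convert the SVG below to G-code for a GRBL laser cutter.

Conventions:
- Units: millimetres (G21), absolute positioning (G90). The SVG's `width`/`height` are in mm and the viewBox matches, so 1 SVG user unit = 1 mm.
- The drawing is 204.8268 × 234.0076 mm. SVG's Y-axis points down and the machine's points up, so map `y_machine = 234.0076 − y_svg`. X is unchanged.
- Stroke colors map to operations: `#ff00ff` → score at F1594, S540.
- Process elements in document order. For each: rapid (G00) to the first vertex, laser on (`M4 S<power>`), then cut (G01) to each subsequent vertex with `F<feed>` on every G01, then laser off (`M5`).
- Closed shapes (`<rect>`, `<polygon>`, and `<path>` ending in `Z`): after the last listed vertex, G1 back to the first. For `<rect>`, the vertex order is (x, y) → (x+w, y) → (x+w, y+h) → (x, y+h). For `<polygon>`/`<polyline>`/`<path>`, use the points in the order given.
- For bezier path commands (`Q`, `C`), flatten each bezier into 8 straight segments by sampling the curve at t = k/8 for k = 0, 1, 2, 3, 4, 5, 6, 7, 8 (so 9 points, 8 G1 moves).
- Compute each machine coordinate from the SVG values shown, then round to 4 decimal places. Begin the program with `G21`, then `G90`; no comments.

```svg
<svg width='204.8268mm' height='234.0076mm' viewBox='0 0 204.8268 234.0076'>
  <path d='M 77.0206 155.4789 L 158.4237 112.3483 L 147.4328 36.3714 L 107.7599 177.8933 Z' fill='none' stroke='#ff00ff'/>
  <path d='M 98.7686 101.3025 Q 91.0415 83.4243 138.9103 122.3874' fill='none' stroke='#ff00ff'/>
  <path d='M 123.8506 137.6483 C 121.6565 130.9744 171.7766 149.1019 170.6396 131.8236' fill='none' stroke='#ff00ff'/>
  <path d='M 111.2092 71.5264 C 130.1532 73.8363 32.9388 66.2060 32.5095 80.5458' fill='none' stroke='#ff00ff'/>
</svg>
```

viewBox `0 0 204.8268 234.0076` with mm width/height → 1 unit = 1 mm. Flip: y_m = 234.0076 − y_svg.

**Shape 1** — `<path>` closed polygon, stroke `#ff00ff` → score (S540, F1594). Machine vertices: (77.0206,78.5287) → (158.4237,121.6593) → (147.4328,197.6362) → (107.7599,56.1143) → (77.0206,78.5287). Closed: final G1 returns to the first vertex.

**Shape 2** — `<path>` quadratic bezier, stroke `#ff00ff` → score (S540, F1594). Control points (SVG): P0=(98.7686,101.3025), P1=(91.0415,83.4243), P2=(138.9103,122.3874); sampled at t=k/8. Machine vertices: (98.7686,132.7051) → (97.7055,136.2865) → (98.3798,138.0916) → (100.7914,138.1204) → (104.9405,136.3730) → (110.8269,132.8492) → (118.4506,127.5492) → (127.8118,120.4728) → (138.9103,111.6202). Open path.

**Shape 3** — `<path>` cubic bezier, stroke `#ff00ff` → score (S540, F1594). Control points (SVG): P0=(123.8506,137.6483), P1=(121.6565,130.9744), P2=(171.7766,149.1019), P3=(170.6396,131.8236); sampled at t=k/8. Machine vertices: (123.8506,96.3593) → (125.2778,97.8170) → (130.3956,97.6552) → (137.9905,96.5793) → (146.8487,95.2950) → (155.7564,94.5077) → (163.4999,94.9231) → (168.8656,97.2467) → (170.6396,102.1840). Open path.

**Shape 4** — `<path>` cubic bezier, stroke `#ff00ff` → score (S540, F1594). Control points (SVG): P0=(111.2092,71.5264), P1=(130.1532,73.8363), P2=(32.9388,66.2060), P3=(32.5095,80.5458); sampled at t=k/8. Machine vertices: (111.2092,162.4812) → (113.2842,162.0186) → (106.9647,162.1140) → (94.7463,162.3933) → (79.1243,162.4827) → (62.5942,162.0082) → (47.6514,160.5959) → (36.7914,157.8717) → (32.5095,153.4618). Open path.

G21
G90
G00 X77.0206 Y78.5287
M4 S540
G01 X158.4237 Y121.6593 F1594
G01 X147.4328 Y197.6362 F1594
G01 X107.7599 Y56.1143 F1594
G01 X77.0206 Y78.5287 F1594
M5
G00 X98.7686 Y132.7051
M4 S540
G01 X97.7055 Y136.2865 F1594
G01 X98.3798 Y138.0916 F1594
G01 X100.7914 Y138.1204 F1594
G01 X104.9405 Y136.3730 F1594
G01 X110.8269 Y132.8492 F1594
G01 X118.4506 Y127.5492 F1594
G01 X127.8118 Y120.4728 F1594
G01 X138.9103 Y111.6202 F1594
M5
G00 X123.8506 Y96.3593
M4 S540
G01 X125.2778 Y97.8170 F1594
G01 X130.3956 Y97.6552 F1594
G01 X137.9905 Y96.5793 F1594
G01 X146.8487 Y95.2950 F1594
G01 X155.7564 Y94.5077 F1594
G01 X163.4999 Y94.9231 F1594
G01 X168.8656 Y97.2467 F1594
G01 X170.6396 Y102.1840 F1594
M5
G00 X111.2092 Y162.4812
M4 S540
G01 X113.2842 Y162.0186 F1594
G01 X106.9647 Y162.1140 F1594
G01 X94.7463 Y162.3933 F1594
G01 X79.1243 Y162.4827 F1594
G01 X62.5942 Y162.0082 F1594
G01 X47.6514 Y160.5959 F1594
G01 X36.7914 Y157.8717 F1594
G01 X32.5095 Y153.4618 F1594
M5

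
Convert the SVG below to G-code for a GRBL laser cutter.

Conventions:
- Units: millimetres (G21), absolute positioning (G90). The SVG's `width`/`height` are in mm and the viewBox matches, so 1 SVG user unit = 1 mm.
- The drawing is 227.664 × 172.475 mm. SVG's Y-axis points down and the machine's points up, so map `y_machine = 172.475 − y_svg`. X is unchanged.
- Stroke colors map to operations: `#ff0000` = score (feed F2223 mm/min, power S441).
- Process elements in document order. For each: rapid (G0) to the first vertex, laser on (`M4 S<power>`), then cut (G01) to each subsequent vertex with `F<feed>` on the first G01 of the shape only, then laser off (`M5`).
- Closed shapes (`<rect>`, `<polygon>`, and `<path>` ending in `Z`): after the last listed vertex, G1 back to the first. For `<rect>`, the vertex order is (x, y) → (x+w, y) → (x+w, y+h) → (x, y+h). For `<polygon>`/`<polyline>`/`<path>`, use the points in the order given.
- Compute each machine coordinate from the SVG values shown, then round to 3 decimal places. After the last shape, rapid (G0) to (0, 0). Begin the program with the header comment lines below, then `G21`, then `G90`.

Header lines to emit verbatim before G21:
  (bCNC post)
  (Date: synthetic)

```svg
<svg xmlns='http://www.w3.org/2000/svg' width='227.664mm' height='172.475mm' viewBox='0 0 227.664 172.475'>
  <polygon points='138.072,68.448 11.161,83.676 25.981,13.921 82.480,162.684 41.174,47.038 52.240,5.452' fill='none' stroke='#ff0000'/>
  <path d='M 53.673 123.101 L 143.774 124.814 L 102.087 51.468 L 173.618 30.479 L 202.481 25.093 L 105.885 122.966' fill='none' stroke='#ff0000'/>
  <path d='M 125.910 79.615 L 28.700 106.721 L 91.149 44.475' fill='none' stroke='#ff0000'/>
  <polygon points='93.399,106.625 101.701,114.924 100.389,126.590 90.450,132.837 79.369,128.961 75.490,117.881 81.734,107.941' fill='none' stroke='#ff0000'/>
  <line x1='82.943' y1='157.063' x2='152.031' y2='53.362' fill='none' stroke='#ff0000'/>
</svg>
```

1 u = 1 mm; y_m = 172.475 − y.

[1] `<polygon>` closed polygon, #ff0000→score S441 F2223: (138.072,104.027) → (11.161,88.799) → (25.981,158.554) → (82.480,9.791) → (41.174,125.437) → (52.240,167.023) → (138.072,104.027) (closed)

[2] `<path>` open polyline, #ff0000→score S441 F2223: (53.673,49.374) → (143.774,47.661) → (102.087,121.007) → (173.618,141.996) → (202.481,147.382) → (105.885,49.509)

[3] `<path>` open polyline, #ff0000→score S441 F2223: (125.910,92.860) → (28.700,65.754) → (91.149,128.000)

[4] `<polygon>` regular polygon, #ff0000→score S441 F2223: (93.399,65.850) → (101.701,57.551) → (100.389,45.885) → (90.450,39.638) → (79.369,43.514) → (75.490,54.594) → (81.734,64.534) → (93.399,65.850) (closed)

[5] `<line>` line segment, #ff0000→score S441 F2223: (82.943,15.412) → (152.031,119.113)

(bCNC post)
(Date: synthetic)
G21
G90
G0 X138.072 Y104.027
M4 S441
G01 X11.161 Y88.799 F2223
G01 X25.981 Y158.554
G01 X82.480 Y9.791
G01 X41.174 Y125.437
G01 X52.240 Y167.023
G01 X138.072 Y104.027
M5
G0 X53.673 Y49.374
M4 S441
G01 X143.774 Y47.661 F2223
G01 X102.087 Y121.007
G01 X173.618 Y141.996
G01 X202.481 Y147.382
G01 X105.885 Y49.509
M5
G0 X125.910 Y92.860
M4 S441
G01 X28.700 Y65.754 F2223
G01 X91.149 Y128.000
M5
G0 X93.399 Y65.850
M4 S441
G01 X101.701 Y57.551 F2223
G01 X100.389 Y45.885
G01 X90.450 Y39.638
G01 X79.369 Y43.514
G01 X75.490 Y54.594
G01 X81.734 Y64.534
G01 X93.399 Y65.850
M5
G0 X82.943 Y15.412
M4 S441
G01 X152.031 Y119.113 F2223
M5
G0 X0.000 Y0.000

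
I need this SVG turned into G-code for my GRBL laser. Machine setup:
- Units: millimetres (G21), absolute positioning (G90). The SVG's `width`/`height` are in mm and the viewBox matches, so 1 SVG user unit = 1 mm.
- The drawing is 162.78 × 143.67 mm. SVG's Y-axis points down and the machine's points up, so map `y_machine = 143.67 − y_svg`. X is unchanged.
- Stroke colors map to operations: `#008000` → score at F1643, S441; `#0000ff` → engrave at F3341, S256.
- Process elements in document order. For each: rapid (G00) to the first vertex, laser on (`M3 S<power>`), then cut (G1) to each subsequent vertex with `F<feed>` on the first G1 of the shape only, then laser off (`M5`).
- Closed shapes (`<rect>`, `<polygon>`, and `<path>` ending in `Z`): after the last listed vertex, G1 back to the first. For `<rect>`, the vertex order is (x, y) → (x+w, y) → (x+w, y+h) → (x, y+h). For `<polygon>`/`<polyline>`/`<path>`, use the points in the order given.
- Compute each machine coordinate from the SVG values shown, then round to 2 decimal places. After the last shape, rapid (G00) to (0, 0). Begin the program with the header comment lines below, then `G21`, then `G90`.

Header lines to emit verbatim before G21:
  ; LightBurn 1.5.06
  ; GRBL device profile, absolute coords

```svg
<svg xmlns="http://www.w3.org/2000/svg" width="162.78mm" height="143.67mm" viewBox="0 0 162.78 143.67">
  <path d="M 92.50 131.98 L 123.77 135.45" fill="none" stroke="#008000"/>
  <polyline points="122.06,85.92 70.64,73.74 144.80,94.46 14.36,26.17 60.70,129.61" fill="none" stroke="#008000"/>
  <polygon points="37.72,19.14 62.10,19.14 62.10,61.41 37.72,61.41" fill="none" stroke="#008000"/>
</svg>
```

viewBox `0 0 162.78 143.67` with mm width/height → 1 unit = 1 mm. Flip: y_m = 143.67 − y_svg.

**Shape 1** — `<path>` line segment, stroke `#008000` → score (S441, F1643). Machine vertices: (92.50,11.69) → (123.77,8.22). Open path.

**Shape 2** — `<polyline>` open polyline, stroke `#008000` → score (S441, F1643). Machine vertices: (122.06,57.75) → (70.64,69.93) → (144.80,49.21) → (14.36,117.50) → (60.70,14.06). Open path.

**Shape 3** — `<polygon>` rectangle, stroke `#008000` → score (S441, F1643). Machine vertices: (37.72,124.53) → (62.10,124.53) → (62.10,82.26) → (37.72,82.26) → (37.72,124.53). Closed: final G1 returns to the first vertex.

; LightBurn 1.5.06
; GRBL device profile, absolute coords
G21
G90
G00 X92.50 Y11.69
M3 S441
G1 X123.77 Y8.22 F1643
M5
G00 X122.06 Y57.75
M3 S441
G1 X70.64 Y69.93 F1643
G1 X144.80 Y49.21
G1 X14.36 Y117.50
G1 X60.70 Y14.06
M5
G00 X37.72 Y124.53
M3 S441
G1 X62.10 Y124.53 F1643
G1 X62.10 Y82.26
G1 X37.72 Y82.26
G1 X37.72 Y124.53
M5
G00 X0.00 Y0.00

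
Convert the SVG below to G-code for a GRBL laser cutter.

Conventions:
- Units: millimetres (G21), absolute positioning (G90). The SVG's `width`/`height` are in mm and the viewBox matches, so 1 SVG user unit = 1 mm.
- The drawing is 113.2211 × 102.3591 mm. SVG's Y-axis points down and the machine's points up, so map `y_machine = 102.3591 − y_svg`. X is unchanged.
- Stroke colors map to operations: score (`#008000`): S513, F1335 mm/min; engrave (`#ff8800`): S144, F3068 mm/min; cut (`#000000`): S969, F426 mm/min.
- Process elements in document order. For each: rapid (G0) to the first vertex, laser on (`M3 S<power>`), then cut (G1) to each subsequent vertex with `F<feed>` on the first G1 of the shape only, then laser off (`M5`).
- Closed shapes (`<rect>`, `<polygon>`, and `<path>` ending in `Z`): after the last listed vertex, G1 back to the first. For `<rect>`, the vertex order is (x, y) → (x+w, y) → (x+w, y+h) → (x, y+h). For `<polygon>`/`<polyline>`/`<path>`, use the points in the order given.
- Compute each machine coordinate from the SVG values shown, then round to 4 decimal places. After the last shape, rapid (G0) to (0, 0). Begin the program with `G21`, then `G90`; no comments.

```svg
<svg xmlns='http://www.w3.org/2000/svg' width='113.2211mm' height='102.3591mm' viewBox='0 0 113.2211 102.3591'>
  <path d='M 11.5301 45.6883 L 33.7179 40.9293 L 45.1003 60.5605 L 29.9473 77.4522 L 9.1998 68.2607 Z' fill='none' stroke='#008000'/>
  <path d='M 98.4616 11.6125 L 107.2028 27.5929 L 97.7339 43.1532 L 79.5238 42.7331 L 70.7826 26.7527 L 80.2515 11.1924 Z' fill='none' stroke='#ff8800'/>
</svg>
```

1 u = 1 mm; y_m = 102.3591 − y.

[1] `<path>` regular polygon, #008000→score S513 F1335: (11.5301,56.6708) → (33.7179,61.4298) → (45.1003,41.7986) → (29.9473,24.9069) → (9.1998,34.0984) → (11.5301,56.6708) (closed)

[2] `<path>` regular polygon, #ff8800→engrave S144 F3068: (98.4616,90.7466) → (107.2028,74.7662) → (97.7339,59.2059) → (79.5238,59.6260) → (70.7826,75.6064) → (80.2515,91.1667) → (98.4616,90.7466) (closed)

G21
G90
G0 X11.5301 Y56.6708
M3 S513
G1 X33.7179 Y61.4298 F1335
G1 X45.1003 Y41.7986
G1 X29.9473 Y24.9069
G1 X9.1998 Y34.0984
G1 X11.5301 Y56.6708
M5
G0 X98.4616 Y90.7466
M3 S144
G1 X107.2028 Y74.7662 F3068
G1 X97.7339 Y59.2059
G1 X79.5238 Y59.6260
G1 X70.7826 Y75.6064
G1 X80.2515 Y91.1667
G1 X98.4616 Y90.7466
M5
G0 X0.0000 Y0.0000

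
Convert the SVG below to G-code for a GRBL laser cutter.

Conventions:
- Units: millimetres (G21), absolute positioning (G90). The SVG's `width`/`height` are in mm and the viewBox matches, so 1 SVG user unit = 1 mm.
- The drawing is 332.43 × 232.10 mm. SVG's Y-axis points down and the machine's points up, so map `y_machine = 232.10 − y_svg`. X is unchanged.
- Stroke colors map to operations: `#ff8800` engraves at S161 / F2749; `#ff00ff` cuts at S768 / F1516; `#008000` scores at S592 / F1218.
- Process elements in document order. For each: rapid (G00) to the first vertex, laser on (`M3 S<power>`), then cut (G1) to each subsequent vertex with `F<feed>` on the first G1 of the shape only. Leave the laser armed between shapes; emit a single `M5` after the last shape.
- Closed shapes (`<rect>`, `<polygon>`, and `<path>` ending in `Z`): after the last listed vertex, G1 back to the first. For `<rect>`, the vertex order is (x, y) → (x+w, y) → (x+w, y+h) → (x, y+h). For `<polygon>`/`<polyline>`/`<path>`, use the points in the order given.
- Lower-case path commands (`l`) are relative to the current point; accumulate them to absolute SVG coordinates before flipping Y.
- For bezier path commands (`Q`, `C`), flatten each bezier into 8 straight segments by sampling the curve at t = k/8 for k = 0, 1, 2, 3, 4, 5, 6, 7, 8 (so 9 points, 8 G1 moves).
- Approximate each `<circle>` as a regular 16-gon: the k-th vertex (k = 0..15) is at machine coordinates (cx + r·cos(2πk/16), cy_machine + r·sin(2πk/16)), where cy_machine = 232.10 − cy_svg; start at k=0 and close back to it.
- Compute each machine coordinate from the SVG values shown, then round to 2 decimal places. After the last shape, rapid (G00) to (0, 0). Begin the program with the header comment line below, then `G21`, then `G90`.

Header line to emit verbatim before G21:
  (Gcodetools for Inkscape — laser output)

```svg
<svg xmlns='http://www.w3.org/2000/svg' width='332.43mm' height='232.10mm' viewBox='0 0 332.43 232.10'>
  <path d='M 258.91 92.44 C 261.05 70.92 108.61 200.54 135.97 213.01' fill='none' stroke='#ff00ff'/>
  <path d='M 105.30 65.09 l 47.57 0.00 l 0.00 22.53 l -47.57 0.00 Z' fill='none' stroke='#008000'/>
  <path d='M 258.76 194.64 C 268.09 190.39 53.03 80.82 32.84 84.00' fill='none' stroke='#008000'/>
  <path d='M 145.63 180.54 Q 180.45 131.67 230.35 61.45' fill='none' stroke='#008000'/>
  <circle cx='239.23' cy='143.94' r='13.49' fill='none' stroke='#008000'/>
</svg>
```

(Gcodetools for Inkscape — laser output)
G21
G90
G00 X258.91 Y139.66
M3 S768
G1 X253.12 Y141.17 F1516
G1 X236.76 Y131.65
G1 X213.74 Y114.26
G1 X187.98 Y92.12
G1 X163.41 Y68.39
G1 X143.94 Y46.22
G1 X133.49 Y28.73
G1 X135.97 Y19.09
G00 X105.30 Y167.01
M3 S592
G1 X152.87 Y167.01 F1218
G1 X152.87 Y144.48
G1 X105.30 Y144.48
G1 X105.30 Y167.01
G00 X258.76 Y37.46
M3 S592
G1 X252.56 Y43.56 F1218
G1 X230.24 Y56.99
G1 X196.70 Y75.17
G1 X156.87 Y95.57
G1 X115.66 Y115.61
G1 X77.97 Y132.75
G1 X48.73 Y144.43
G1 X32.84 Y148.10
G00 X145.63 Y51.56
M3 S592
G1 X154.57 Y64.11 F1218
G1 X163.98 Y77.33
G1 X173.87 Y91.21
G1 X184.22 Y105.77
G1 X195.05 Y120.99
G1 X206.34 Y136.87
G1 X218.11 Y153.43
G1 X230.35 Y170.65
G00 X252.72 Y88.16
M3 S592
G1 X251.69 Y93.32 F1218
G1 X248.77 Y97.70
G1 X244.39 Y100.62
G1 X239.23 Y101.65
G1 X234.07 Y100.62
G1 X229.69 Y97.70
G1 X226.77 Y93.32
G1 X225.74 Y88.16
G1 X226.77 Y83.00
G1 X229.69 Y78.62
G1 X234.07 Y75.70
G1 X239.23 Y74.67
G1 X244.39 Y75.70
G1 X248.77 Y78.62
G1 X251.69 Y83.00
G1 X252.72 Y88.16
M5
G00 X0.00 Y0.00

Since the viewBox matches the mm dimensions, user units are millimetres directly. The only transform is the Y-flip y_m = 232.10 − y_svg.

Shape 1 is a cubic bezier drawn with `<path>`. Its stroke #ff00ff means cut at S768, F1516. After flipping Y the toolpath is (258.91,139.66) → (253.12,141.17) → (236.76,131.65) → (213.74,114.26) → (187.98,92.12) → (163.41,68.39) → (143.94,46.22) → (133.49,28.73) → (135.97,19.09).

Shape 2 is a rectangle drawn with `<path>`. Its stroke #008000 means score at S592, F1218. After flipping Y the toolpath is (105.30,167.01) → (152.87,167.01) → (152.87,144.48) → (105.30,144.48) → (105.30,167.01), returning to the start.

Shape 3 is a cubic bezier drawn with `<path>`. Its stroke #008000 means score at S592, F1218. After flipping Y the toolpath is (258.76,37.46) → (252.56,43.56) → (230.24,56.99) → (196.70,75.17) → (156.87,95.57) → (115.66,115.61) → (77.97,132.75) → (48.73,144.43) → (32.84,148.10).

Shape 4 is a quadratic bezier drawn with `<path>`. Its stroke #008000 means score at S592, F1218. After flipping Y the toolpath is (145.63,51.56) → (154.57,64.11) → (163.98,77.33) → (173.87,91.21) → (184.22,105.77) → (195.05,120.99) → (206.34,136.87) → (218.11,153.43) → (230.35,170.65).

Shape 5 is a circle drawn with `<circle>`. Its stroke #008000 means score at S592, F1218. After flipping Y the toolpath is (252.72,88.16) → (251.69,93.32) → (248.77,97.70) → (244.39,100.62) → (239.23,101.65) → (234.07,100.62) → (229.69,97.70) → (226.77,93.32) → (225.74,88.16) → (226.77,83.00) → (229.69,78.62) → (234.07,75.70) → (239.23,74.67) → (244.39,75.70) → (248.77,78.62) → (251.69,83.00) → (252.72,88.16), returning to the start.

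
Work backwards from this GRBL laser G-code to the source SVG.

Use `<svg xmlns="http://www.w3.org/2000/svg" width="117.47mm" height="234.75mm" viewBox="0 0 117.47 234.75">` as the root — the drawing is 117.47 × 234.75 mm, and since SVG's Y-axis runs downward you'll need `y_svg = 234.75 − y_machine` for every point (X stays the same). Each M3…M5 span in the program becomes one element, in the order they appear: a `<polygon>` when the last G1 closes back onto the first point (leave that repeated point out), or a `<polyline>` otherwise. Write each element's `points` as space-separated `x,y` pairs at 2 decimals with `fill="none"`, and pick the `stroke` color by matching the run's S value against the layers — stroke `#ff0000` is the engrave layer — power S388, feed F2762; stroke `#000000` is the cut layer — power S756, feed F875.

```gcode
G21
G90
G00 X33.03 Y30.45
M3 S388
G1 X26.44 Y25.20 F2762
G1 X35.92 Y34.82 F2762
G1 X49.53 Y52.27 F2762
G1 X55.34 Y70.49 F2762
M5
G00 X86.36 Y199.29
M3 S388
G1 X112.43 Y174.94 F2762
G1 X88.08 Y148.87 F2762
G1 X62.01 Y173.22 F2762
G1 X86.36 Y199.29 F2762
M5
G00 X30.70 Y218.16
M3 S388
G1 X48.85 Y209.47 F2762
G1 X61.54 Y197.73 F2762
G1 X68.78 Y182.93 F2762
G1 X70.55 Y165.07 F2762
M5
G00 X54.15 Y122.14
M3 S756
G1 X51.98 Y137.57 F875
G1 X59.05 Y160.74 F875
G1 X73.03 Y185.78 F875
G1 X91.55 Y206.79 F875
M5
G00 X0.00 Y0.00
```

Each laser-on run becomes one SVG element. Flip Y back into SVG space with y_svg = 234.75 − y_machine.

Run 1: power S388 maps to stroke `#ff0000` (engrave). The run is open, so emit a `<polyline>` with points (Y-flipped): 33.03,204.30 26.44,209.55 35.92,199.93 49.53,182.48 55.34,164.26.

Run 2: the run's S388 means `#ff0000` (engrave). The run returns to its start, so emit a `<polygon>` with points (Y-flipped): 86.36,35.46 112.43,59.81 88.08,85.88 62.01,61.53.

Run 3: S388 ⇒ engrave layer `#ff0000`. The run is open, so emit a `<polyline>` with points (Y-flipped): 30.70,16.59 48.85,25.28 61.54,37.02 68.78,51.82 70.55,69.68.

Run 4: the run's S756 means `#000000` (cut). The run is open, so emit a `<polyline>` with points (Y-flipped): 54.15,112.61 51.98,97.18 59.05,74.01 73.03,48.97 91.55,27.96.

<svg xmlns="http://www.w3.org/2000/svg" width="117.47mm" height="234.75mm" viewBox="0 0 117.47 234.75">
  <polyline points="33.03,204.30 26.44,209.55 35.92,199.93 49.53,182.48 55.34,164.26" fill="none" stroke="#ff0000"/>
  <polygon points="86.36,35.46 112.43,59.81 88.08,85.88 62.01,61.53" fill="none" stroke="#ff0000"/>
  <polyline points="30.70,16.59 48.85,25.28 61.54,37.02 68.78,51.82 70.55,69.68" fill="none" stroke="#ff0000"/>
  <polyline points="54.15,112.61 51.98,97.18 59.05,74.01 73.03,48.97 91.55,27.96" fill="none" stroke="#000000"/>
</svg>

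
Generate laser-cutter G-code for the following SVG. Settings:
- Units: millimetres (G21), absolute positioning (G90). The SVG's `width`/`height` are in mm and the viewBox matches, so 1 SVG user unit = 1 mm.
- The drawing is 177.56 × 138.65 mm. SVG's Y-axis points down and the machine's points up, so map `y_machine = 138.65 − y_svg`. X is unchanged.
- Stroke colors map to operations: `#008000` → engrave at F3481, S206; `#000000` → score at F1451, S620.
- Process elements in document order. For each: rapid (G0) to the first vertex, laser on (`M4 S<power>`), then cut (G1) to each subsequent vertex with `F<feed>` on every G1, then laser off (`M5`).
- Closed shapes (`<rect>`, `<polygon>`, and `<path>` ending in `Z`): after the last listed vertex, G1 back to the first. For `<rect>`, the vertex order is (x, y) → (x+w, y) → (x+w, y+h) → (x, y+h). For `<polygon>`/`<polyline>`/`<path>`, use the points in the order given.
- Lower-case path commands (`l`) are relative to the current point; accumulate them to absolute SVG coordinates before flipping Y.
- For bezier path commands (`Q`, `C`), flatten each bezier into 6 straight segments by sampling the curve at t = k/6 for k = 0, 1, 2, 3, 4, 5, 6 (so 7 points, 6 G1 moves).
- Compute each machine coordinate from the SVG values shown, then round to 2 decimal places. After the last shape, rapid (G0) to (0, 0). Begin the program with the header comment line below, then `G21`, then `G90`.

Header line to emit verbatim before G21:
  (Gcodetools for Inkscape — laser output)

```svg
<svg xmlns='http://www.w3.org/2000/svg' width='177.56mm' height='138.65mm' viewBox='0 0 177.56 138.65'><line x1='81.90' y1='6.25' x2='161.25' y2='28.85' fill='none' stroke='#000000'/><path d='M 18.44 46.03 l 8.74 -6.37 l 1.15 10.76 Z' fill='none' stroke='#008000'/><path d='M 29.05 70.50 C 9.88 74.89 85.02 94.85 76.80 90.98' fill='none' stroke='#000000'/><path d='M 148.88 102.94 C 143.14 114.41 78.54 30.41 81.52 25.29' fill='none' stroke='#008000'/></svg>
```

(Gcodetools for Inkscape — laser output)
G21
G90
G0 X81.90 Y132.40
M4 S620
G1 X161.25 Y109.80 F1451
M5
G0 X18.44 Y92.62
M4 S206
G1 X27.18 Y98.99 F3481
G1 X28.33 Y88.23 F3481
G1 X18.44 Y92.62 F3481
M5
G0 X29.05 Y68.15
M4 S620
G1 X26.50 Y64.84 F1451
G1 X34.74 Y60.03 F1451
G1 X48.82 Y54.81 F1451
G1 X63.81 Y50.28 F1451
G1 X74.79 Y47.54 F1451
G1 X76.80 Y47.67 F1451
M5
G0 X148.88 Y35.71
M4 S206
G1 X141.69 Y37.12 F3481
G1 X128.20 Y49.61 F3481
G1 X111.93 Y68.31 F3481
G1 X96.38 Y88.40 F3481
G1 X85.08 Y105.03 F3481
G1 X81.52 Y113.36 F3481
M5
G0 X0.00 Y0.00

viewBox `0 0 177.56 138.65` with mm width/height → 1 unit = 1 mm. Flip: y_m = 138.65 − y_svg.

**Shape 1** — `<line>` line segment, stroke `#000000` → score (S620, F1451). Machine vertices: (81.90,132.40) → (161.25,109.80). Open path.

**Shape 2** — `<path>` regular polygon, stroke `#008000` → engrave (S206, F3481). Machine vertices: (18.44,92.62) → (27.18,98.99) → (28.33,88.23) → (18.44,92.62). Closed: final G1 returns to the first vertex.

**Shape 3** — `<path>` cubic bezier, stroke `#000000` → score (S620, F1451). Control points (SVG): P0=(29.05,70.50), P1=(9.88,74.89), P2=(85.02,94.85), P3=(76.80,90.98); sampled at t=k/6. Machine vertices: (29.05,68.15) → (26.50,64.84) → (34.74,60.03) → (48.82,54.81) → (63.81,50.28) → (74.79,47.54) → (76.80,47.67). Open path.

**Shape 4** — `<path>` cubic bezier, stroke `#008000` → engrave (S206, F3481). Control points (SVG): P0=(148.88,102.94), P1=(143.14,114.41), P2=(78.54,30.41), P3=(81.52,25.29); sampled at t=k/6. Machine vertices: (148.88,35.71) → (141.69,37.12) → (128.20,49.61) → (111.93,68.31) → (96.38,88.40) → (85.08,105.03) → (81.52,113.36). Open path.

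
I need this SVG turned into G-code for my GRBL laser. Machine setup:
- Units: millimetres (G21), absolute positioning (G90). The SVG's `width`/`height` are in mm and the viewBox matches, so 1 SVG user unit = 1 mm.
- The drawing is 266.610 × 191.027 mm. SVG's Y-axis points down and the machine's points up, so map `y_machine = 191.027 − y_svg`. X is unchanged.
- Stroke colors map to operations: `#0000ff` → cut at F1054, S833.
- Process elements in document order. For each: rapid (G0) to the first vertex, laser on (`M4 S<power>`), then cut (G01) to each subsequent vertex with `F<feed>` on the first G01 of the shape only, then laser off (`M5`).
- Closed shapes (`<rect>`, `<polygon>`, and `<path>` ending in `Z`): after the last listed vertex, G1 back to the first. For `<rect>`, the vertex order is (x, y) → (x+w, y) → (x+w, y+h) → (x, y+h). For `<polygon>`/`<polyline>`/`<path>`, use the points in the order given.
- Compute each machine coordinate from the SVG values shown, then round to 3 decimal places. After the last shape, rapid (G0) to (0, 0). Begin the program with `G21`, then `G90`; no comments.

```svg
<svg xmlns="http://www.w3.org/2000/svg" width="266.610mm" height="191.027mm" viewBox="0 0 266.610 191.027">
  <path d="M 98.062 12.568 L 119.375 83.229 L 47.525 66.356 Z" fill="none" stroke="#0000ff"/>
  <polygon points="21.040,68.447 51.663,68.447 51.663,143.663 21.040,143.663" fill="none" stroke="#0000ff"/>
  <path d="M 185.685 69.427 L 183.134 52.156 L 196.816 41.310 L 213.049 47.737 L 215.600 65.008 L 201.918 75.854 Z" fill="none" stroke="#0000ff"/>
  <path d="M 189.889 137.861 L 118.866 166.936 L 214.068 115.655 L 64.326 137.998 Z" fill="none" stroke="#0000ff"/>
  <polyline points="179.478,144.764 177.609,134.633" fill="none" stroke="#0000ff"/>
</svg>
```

1 u = 1 mm; y_m = 191.027 − y.

[1] `<path>` regular polygon, #0000ff→cut S833 F1054: (98.062,178.459) → (119.375,107.798) → (47.525,124.671) → (98.062,178.459) (closed)

[2] `<polygon>` rectangle, #0000ff→cut S833 F1054: (21.040,122.580) → (51.663,122.580) → (51.663,47.364) → (21.040,47.364) → (21.040,122.580) (closed)

[3] `<path>` regular polygon, #0000ff→cut S833 F1054: (185.685,121.600) → (183.134,138.871) → (196.816,149.717) → (213.049,143.290) → (215.600,126.019) → (201.918,115.173) → (185.685,121.600) (closed)

[4] `<path>` closed polygon, #0000ff→cut S833 F1054: (189.889,53.166) → (118.866,24.091) → (214.068,75.372) → (64.326,53.029) → (189.889,53.166) (closed)

[5] `<polyline>` line segment, #0000ff→cut S833 F1054: (179.478,46.263) → (177.609,56.394)

G21
G90
G0 X98.062 Y178.459
M4 S833
G01 X119.375 Y107.798 F1054
G01 X47.525 Y124.671
G01 X98.062 Y178.459
M5
G0 X21.040 Y122.580
M4 S833
G01 X51.663 Y122.580 F1054
G01 X51.663 Y47.364
G01 X21.040 Y47.364
G01 X21.040 Y122.580
M5
G0 X185.685 Y121.600
M4 S833
G01 X183.134 Y138.871 F1054
G01 X196.816 Y149.717
G01 X213.049 Y143.290
G01 X215.600 Y126.019
G01 X201.918 Y115.173
G01 X185.685 Y121.600
M5
G0 X189.889 Y53.166
M4 S833
G01 X118.866 Y24.091 F1054
G01 X214.068 Y75.372
G01 X64.326 Y53.029
G01 X189.889 Y53.166
M5
G0 X179.478 Y46.263
M4 S833
G01 X177.609 Y56.394 F1054
M5
G0 X0.000 Y0.000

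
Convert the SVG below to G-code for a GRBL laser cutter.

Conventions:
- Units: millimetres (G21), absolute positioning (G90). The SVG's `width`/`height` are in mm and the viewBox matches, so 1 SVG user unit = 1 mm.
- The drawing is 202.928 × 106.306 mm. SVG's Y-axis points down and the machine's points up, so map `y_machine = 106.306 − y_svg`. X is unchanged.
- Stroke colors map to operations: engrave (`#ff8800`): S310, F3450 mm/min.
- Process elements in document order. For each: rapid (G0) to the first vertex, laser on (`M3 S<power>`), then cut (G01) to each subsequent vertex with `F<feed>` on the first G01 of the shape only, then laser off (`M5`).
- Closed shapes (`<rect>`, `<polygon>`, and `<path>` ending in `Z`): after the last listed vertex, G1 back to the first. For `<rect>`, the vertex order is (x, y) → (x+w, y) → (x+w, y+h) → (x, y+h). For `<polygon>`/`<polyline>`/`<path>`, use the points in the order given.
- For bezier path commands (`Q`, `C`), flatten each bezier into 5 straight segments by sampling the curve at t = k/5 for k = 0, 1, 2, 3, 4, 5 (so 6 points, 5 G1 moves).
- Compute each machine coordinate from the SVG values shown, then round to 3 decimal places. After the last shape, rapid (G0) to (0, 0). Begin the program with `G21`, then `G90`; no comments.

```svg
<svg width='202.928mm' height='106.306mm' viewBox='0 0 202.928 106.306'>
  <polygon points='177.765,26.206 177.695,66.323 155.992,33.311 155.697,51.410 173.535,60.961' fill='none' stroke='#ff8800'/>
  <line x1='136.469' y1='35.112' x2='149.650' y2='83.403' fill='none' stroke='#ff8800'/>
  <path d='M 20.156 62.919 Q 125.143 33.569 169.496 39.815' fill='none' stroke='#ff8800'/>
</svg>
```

G21
G90
G0 X177.765 Y80.100
M3 S310
G01 X177.695 Y39.983 F3450
G01 X155.992 Y72.995
G01 X155.697 Y54.896
G01 X173.535 Y45.345
G01 X177.765 Y80.100
M5
G0 X136.469 Y71.194
M3 S310
G01 X149.650 Y22.903 F3450
M5
G0 X20.156 Y43.387
M3 S310
G01 X59.725 Y53.703 F3450
G01 X94.444 Y61.172
G01 X124.312 Y65.792
G01 X149.329 Y67.566
G01 X169.496 Y66.491
M5
G0 X0.000 Y0.000

1 u = 1 mm; y_m = 106.306 − y.

[1] `<polygon>` closed polygon, #ff8800→engrave S310 F3450: (177.765,80.100) → (177.695,39.983) → (155.992,72.995) → (155.697,54.896) → (173.535,45.345) → (177.765,80.100) (closed)

[2] `<line>` line segment, #ff8800→engrave S310 F3450: (136.469,71.194) → (149.650,22.903)

[3] `<path>` quadratic bezier, #ff8800→engrave S310 F3450: (20.156,43.387) → (59.725,53.703) → (94.444,61.172) → (124.312,65.792) → (149.329,67.566) → (169.496,66.491)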